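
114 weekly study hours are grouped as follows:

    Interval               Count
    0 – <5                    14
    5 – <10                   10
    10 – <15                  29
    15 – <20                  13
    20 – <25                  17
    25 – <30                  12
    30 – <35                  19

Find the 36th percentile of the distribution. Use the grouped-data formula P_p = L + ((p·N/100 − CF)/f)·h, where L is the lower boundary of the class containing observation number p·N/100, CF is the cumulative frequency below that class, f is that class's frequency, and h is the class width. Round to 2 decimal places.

N = 114; target position k = 36/100 · 114 = 41.04.
Cumulative frequencies: 14, 24, 53, 66, 83, 95, 114.
Observation 41.04 falls in the class 10 – <15.
L = 10, CF = 24, f = 29, h = 5.
P36 = 10 + ((41.04 − 24)/29)·5 = 10 + 2.93793 = 12.9379.

12.94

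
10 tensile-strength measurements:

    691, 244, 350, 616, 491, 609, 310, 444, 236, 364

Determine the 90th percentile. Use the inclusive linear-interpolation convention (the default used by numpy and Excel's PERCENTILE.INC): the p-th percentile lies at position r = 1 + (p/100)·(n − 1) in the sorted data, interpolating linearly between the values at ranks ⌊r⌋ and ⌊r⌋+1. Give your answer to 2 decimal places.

623.50

Sorted: 236, 244, 310, 350, 364, 444, 491, 609, 616, 691.
n = 10.
r = 1 + (90/100)·(10 − 1) = 1 + 8.1 = 9.1.
Rank 9 is 616 and rank 10 is 691.
Interpolate: 616 + 0.1·(691 − 616) = 616 + 0.1·75 = 623.5.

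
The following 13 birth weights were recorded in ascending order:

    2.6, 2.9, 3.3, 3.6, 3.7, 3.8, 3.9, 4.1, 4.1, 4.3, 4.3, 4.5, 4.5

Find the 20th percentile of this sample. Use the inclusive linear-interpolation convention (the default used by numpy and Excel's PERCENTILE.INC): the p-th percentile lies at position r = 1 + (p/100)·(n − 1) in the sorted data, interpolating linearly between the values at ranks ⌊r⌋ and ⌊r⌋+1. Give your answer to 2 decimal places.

n = 13.
r = 1 + (20/100)·(13 − 1) = 1 + 2.4 = 3.4.
Rank 3 is 3.3 and rank 4 is 3.6.
Interpolate: 3.3 + 0.4·(3.6 − 3.3) = 3.3 + 0.4·0.3 = 3.42.

3.42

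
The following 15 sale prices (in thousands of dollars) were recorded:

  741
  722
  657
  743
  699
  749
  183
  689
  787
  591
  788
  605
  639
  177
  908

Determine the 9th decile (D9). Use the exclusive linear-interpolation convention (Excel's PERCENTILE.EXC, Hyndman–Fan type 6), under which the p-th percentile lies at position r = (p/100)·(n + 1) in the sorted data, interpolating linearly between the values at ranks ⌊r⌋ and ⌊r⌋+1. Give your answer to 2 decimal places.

836.00

Sorted: 177, 183, 591, 605, 639, 657, 689, 699, 722, 741, 743, 749, 787, 788, 908.
n = 15.
r = (90/100)·(15 + 1) = 14.4.
Rank 14 is 788 and rank 15 is 908.
Interpolate: 788 + 0.4·(908 − 788) = 788 + 0.4·120 = 836.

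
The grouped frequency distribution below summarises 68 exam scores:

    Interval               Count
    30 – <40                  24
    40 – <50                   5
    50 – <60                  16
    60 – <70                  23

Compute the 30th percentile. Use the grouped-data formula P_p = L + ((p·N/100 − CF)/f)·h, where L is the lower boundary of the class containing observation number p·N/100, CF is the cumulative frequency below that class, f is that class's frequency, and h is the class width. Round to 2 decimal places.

38.50

N = 68; target position k = 30/100 · 68 = 20.4.
Cumulative frequencies: 24, 29, 45, 68.
Observation 20.4 falls in the class 30 – <40.
L = 30, CF = 0, f = 24, h = 10.
P30 = 30 + ((20.4 − 0)/24)·10 = 30 + 8.5 = 38.5.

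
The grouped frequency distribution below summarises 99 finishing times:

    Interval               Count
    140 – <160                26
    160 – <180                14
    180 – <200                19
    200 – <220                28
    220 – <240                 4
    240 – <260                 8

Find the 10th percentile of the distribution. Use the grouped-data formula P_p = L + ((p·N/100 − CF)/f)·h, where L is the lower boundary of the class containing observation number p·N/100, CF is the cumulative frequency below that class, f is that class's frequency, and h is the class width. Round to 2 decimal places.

147.62

N = 99; target position k = 10/100 · 99 = 9.9.
Cumulative frequencies: 26, 40, 59, 87, 91, 99.
Observation 9.9 falls in the class 140 – <160.
L = 140, CF = 0, f = 26, h = 20.
P10 = 140 + ((9.9 − 0)/26)·20 = 140 + 7.61538 = 147.615.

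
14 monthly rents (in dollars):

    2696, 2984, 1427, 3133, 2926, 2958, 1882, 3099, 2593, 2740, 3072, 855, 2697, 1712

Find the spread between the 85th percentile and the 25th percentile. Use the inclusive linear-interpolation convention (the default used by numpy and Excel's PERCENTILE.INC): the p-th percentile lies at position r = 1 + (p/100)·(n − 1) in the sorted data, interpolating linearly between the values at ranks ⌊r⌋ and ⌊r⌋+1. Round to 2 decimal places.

Sorted: 855, 1427, 1712, 1882, 2593, 2696, 2697, 2740, 2926, 2958, 2984, 3072, 3099, 3133.
n = 14.
P25: r = 4.25; ranks 4–5 are 1882, 2593; interpolating gives 2059.75.
P85: r = 12.05; ranks 12–13 are 3072, 3099; interpolating gives 3073.35.
Difference: 3073.35 − 2059.75 = 1013.6.

1013.60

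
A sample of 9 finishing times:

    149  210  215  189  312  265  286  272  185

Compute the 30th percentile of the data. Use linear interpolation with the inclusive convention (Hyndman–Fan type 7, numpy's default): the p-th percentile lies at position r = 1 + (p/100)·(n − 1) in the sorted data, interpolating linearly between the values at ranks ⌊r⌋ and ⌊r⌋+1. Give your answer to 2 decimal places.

197.40

Sorted: 149, 185, 189, 210, 215, 265, 272, 286, 312.
n = 9.
r = 1 + (30/100)·(9 − 1) = 1 + 2.4 = 3.4.
Rank 3 is 189 and rank 4 is 210.
Interpolate: 189 + 0.4·(210 − 189) = 189 + 0.4·21 = 197.4.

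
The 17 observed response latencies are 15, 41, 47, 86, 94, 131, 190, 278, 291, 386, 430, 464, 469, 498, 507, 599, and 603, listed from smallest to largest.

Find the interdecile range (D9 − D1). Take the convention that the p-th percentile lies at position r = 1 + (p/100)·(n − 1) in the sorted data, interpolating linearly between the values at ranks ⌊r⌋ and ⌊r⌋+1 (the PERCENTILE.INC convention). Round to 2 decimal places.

n = 17.
P10: r = 2.6; ranks 2–3 are 41, 47; interpolating gives 44.6.
P90: r = 15.4; ranks 15–16 are 507, 599; interpolating gives 543.8.
Difference: 543.8 − 44.6 = 499.2.

499.20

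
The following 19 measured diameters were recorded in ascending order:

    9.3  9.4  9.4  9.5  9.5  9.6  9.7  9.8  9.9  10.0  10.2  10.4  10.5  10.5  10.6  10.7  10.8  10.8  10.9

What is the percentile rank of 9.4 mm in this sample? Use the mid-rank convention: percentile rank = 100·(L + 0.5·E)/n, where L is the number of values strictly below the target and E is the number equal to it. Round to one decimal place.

Count below 9.4: L = 1; count equal: E = 2; n = 19.
Percentile rank = 100·(1 + 0.5·2)/19 = 100·2/19 = 10.53.

10.5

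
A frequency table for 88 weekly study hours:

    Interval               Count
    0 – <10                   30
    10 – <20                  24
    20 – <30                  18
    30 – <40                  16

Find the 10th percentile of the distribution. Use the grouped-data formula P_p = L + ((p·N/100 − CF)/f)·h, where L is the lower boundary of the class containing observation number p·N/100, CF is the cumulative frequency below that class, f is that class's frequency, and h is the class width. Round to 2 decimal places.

2.93

N = 88; target position k = 10/100 · 88 = 8.8.
Cumulative frequencies: 30, 54, 72, 88.
Observation 8.8 falls in the class 0 – <10.
L = 0, CF = 0, f = 30, h = 10.
P10 = 0 + ((8.8 − 0)/30)·10 = 0 + 2.93333 = 2.93333.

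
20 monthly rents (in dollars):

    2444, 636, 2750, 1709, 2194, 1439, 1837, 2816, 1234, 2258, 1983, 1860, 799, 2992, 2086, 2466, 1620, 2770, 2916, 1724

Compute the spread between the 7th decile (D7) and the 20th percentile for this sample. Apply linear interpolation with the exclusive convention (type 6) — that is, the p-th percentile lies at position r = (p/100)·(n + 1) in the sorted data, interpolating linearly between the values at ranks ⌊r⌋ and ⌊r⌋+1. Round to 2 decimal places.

Sorted: 636, 799, 1234, 1439, 1620, 1709, 1724, 1837, 1860, 1983, 2086, 2194, 2258, 2444, 2466, 2750, 2770, 2816, 2916, 2992.
n = 20.
P20: r = 4.2; ranks 4–5 are 1439, 1620; interpolating gives 1475.2.
P70: r = 14.7; ranks 14–15 are 2444, 2466; interpolating gives 2459.4.
Difference: 2459.4 − 1475.2 = 984.2.

984.20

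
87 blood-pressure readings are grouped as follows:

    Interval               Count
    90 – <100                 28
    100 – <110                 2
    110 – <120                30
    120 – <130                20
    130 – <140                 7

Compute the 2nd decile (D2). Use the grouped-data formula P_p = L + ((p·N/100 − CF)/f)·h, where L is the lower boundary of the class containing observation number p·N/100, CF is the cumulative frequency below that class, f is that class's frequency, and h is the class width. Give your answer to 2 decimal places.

96.21

N = 87; target position k = 20/100 · 87 = 17.4.
Cumulative frequencies: 28, 30, 60, 80, 87.
Observation 17.4 falls in the class 90 – <100.
L = 90, CF = 0, f = 28, h = 10.
P20 = 90 + ((17.4 − 0)/28)·10 = 90 + 6.21429 = 96.2143.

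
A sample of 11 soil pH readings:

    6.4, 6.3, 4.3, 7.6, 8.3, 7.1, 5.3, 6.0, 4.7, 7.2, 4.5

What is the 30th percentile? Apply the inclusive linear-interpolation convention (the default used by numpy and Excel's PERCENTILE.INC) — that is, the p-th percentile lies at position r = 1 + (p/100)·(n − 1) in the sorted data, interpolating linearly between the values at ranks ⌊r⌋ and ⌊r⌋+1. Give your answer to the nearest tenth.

5.3

Sorted: 4.3, 4.5, 4.7, 5.3, 6.0, 6.3, 6.4, 7.1, 7.2, 7.6, 8.3.
n = 11.
r = 1 + (30/100)·(11 − 1) = 1 + 3 = 4.
r is an integer, so P30 is the value at rank 4: 5.3.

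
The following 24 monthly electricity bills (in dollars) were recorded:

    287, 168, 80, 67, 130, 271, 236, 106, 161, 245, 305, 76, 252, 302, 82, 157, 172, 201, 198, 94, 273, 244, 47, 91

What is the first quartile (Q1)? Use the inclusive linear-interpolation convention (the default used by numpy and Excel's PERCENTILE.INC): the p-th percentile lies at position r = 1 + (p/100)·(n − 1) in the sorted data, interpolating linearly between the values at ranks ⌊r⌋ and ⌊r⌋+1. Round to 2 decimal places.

93.25

Sorted: 47, 67, 76, 80, 82, 91, 94, 106, 130, 157, 161, 168, 172, 198, 201, 236, 244, 245, 252, 271, 273, 287, 302, 305.
n = 24.
r = 1 + (25/100)·(24 − 1) = 1 + 5.75 = 6.75.
Rank 6 is 91 and rank 7 is 94.
Interpolate: 91 + 0.75·(94 − 91) = 91 + 0.75·3 = 93.25.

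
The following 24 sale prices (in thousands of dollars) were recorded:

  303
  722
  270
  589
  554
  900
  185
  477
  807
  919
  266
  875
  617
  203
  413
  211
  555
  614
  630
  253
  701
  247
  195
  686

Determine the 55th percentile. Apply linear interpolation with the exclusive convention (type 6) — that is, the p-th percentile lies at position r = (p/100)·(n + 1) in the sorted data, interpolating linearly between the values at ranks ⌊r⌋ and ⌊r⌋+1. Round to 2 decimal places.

580.50

Sorted: 185, 195, 203, 211, 247, 253, 266, 270, 303, 413, 477, 554, 555, 589, 614, 617, 630, 686, 701, 722, 807, 875, 900, 919.
n = 24.
r = (55/100)·(24 + 1) = 13.75.
Rank 13 is 555 and rank 14 is 589.
Interpolate: 555 + 0.75·(589 − 555) = 555 + 0.75·34 = 580.5.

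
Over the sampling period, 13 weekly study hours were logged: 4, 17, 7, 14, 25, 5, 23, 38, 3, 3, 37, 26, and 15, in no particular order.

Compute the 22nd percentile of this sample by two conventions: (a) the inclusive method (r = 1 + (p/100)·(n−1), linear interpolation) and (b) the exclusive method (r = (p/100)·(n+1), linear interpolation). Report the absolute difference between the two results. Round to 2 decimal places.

Sorted: 3, 3, 4, 5, 7, 14, 15, 17, 23, 25, 26, 37, 38.
n = 13.
(a) r = 3.64; between ranks 3 (4) and 4 (5): 4.64.
(b) r = 3.08; between ranks 3 (4) and 4 (5): 4.08.
|4.64 − 4.08| = 0.56.

0.56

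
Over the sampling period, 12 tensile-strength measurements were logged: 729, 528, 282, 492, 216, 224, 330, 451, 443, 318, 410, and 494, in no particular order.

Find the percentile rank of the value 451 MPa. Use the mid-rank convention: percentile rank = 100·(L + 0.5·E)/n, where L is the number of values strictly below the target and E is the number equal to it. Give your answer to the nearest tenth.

62.5

Sorted: 216, 224, 282, 318, 330, 410, 443, 451, 492, 494, 528, 729.
Count below 451: L = 7; count equal: E = 1; n = 12.
Percentile rank = 100·(7 + 0.5·1)/12 = 100·7.5/12 = 62.5.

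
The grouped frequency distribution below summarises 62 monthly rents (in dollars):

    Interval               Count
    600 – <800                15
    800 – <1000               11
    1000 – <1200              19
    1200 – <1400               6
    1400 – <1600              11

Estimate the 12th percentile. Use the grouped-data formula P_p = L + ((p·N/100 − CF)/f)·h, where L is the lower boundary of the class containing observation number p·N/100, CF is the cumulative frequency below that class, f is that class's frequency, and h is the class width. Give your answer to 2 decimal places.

N = 62; target position k = 12/100 · 62 = 7.44.
Cumulative frequencies: 15, 26, 45, 51, 62.
Observation 7.44 falls in the class 600 – <800.
L = 600, CF = 0, f = 15, h = 200.
P12 = 600 + ((7.44 − 0)/15)·200 = 600 + 99.2 = 699.2.

699.20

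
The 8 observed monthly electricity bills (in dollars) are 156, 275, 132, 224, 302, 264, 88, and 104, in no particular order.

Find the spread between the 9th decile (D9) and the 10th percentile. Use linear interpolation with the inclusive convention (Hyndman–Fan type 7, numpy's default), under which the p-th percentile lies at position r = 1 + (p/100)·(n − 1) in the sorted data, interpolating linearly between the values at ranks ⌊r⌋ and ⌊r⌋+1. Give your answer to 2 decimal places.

183.90

Sorted: 88, 104, 132, 156, 224, 264, 275, 302.
n = 8.
P10: r = 1.7; ranks 1–2 are 88, 104; interpolating gives 99.2.
P90: r = 7.3; ranks 7–8 are 275, 302; interpolating gives 283.1.
Difference: 283.1 − 99.2 = 183.9.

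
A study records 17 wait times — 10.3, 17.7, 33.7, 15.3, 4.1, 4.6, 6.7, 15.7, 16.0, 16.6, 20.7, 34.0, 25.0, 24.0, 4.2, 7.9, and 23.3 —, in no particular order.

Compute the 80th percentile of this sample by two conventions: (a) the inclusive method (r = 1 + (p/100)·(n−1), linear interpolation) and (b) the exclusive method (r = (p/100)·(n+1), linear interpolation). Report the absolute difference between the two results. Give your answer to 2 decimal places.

0.54

Sorted: 4.1, 4.2, 4.6, 6.7, 7.9, 10.3, 15.3, 15.7, 16.0, 16.6, 17.7, 20.7, 23.3, 24.0, 25.0, 33.7, 34.0.
n = 17.
(a) r = 13.8; between ranks 13 (23.3) and 14 (24.0): 23.86.
(b) r = 14.4; between ranks 14 (24.0) and 15 (25.0): 24.4.
|23.86 − 24.4| = 0.54.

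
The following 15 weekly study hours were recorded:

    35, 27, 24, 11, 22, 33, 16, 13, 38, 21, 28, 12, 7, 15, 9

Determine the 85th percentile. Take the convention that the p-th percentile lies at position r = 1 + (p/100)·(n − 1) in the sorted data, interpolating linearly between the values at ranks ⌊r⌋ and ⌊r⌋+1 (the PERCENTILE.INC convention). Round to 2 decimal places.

32.50

Sorted: 7, 9, 11, 12, 13, 15, 16, 21, 22, 24, 27, 28, 33, 35, 38.
n = 15.
r = 1 + (85/100)·(15 − 1) = 1 + 11.9 = 12.9.
Rank 12 is 28 and rank 13 is 33.
Interpolate: 28 + 0.9·(33 − 28) = 28 + 0.9·5 = 32.5.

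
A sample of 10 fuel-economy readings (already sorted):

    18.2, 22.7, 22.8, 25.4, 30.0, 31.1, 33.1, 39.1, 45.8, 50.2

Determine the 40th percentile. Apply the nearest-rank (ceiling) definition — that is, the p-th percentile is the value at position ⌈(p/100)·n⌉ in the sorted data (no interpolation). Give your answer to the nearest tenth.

n = 10.
Position = ⌈40/100 · 10⌉ = ⌈4⌉ = 4.
The value at rank 4 is 25.4.

25.4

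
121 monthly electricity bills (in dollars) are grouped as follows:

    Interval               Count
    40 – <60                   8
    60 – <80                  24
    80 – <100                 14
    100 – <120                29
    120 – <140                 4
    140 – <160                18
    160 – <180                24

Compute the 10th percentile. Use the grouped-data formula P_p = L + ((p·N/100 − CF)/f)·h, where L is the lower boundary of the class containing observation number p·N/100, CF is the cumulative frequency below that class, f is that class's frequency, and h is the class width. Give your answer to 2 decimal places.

N = 121; target position k = 10/100 · 121 = 12.1.
Cumulative frequencies: 8, 32, 46, 75, 79, 97, 121.
Observation 12.1 falls in the class 60 – <80.
L = 60, CF = 8, f = 24, h = 20.
P10 = 60 + ((12.1 − 8)/24)·20 = 60 + 3.41667 = 63.4167.

63.42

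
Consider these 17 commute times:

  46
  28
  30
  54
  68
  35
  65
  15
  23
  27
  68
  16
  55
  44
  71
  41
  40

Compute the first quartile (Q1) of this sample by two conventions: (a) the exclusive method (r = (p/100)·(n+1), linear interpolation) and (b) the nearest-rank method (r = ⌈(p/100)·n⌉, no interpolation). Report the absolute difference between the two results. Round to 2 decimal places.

Sorted: 15, 16, 23, 27, 28, 30, 35, 40, 41, 44, 46, 54, 55, 65, 68, 68, 71.
n = 17.
(a) r = 4.5; between ranks 4 (27) and 5 (28): 27.5.
(b) the nearest-rank method: rank 5 → 28.
|27.5 − 28| = 0.5.

0.50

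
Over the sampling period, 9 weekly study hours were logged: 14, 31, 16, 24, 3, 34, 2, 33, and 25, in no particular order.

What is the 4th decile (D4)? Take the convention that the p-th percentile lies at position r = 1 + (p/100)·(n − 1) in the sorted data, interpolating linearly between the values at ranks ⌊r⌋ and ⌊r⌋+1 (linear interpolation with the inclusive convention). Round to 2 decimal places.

Sorted: 2, 3, 14, 16, 24, 25, 31, 33, 34.
n = 9.
r = 1 + (40/100)·(9 − 1) = 1 + 3.2 = 4.2.
Rank 4 is 16 and rank 5 is 24.
Interpolate: 16 + 0.2·(24 − 16) = 16 + 0.2·8 = 17.6.

17.60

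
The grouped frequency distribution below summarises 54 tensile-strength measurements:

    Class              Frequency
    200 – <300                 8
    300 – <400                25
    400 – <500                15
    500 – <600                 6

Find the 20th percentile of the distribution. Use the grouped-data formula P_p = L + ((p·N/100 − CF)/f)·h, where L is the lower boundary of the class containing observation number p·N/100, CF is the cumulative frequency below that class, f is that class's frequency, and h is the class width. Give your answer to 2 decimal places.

N = 54; target position k = 20/100 · 54 = 10.8.
Cumulative frequencies: 8, 33, 48, 54.
Observation 10.8 falls in the class 300 – <400.
L = 300, CF = 8, f = 25, h = 100.
P20 = 300 + ((10.8 − 8)/25)·100 = 300 + 11.2 = 311.2.

311.20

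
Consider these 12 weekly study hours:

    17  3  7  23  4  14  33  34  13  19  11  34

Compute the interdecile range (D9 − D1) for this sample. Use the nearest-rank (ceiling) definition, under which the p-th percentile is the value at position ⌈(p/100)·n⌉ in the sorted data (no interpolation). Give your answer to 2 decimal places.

30.00

Sorted: 3, 4, 7, 11, 13, 14, 17, 19, 23, 33, 34, 34.
n = 12.
P10: rank ⌈10/100·12⌉ = 2 → 4.
P90: rank ⌈90/100·12⌉ = 11 → 34.
Difference: 34 − 4 = 30.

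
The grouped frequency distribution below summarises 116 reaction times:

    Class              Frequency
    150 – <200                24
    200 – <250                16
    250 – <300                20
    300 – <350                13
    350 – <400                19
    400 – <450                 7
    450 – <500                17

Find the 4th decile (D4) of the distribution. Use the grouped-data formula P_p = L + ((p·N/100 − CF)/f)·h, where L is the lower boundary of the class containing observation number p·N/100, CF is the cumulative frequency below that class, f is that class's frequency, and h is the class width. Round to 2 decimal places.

N = 116; target position k = 40/100 · 116 = 46.4.
Cumulative frequencies: 24, 40, 60, 73, 92, 99, 116.
Observation 46.4 falls in the class 250 – <300.
L = 250, CF = 40, f = 20, h = 50.
P40 = 250 + ((46.4 − 40)/20)·50 = 250 + 16 = 266.

266.00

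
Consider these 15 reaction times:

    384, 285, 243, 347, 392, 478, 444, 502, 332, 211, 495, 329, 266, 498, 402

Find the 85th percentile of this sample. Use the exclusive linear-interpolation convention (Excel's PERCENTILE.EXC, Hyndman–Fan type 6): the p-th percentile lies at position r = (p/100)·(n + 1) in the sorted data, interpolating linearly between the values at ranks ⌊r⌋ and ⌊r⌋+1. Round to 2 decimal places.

Sorted: 211, 243, 266, 285, 329, 332, 347, 384, 392, 402, 444, 478, 495, 498, 502.
n = 15.
r = (85/100)·(15 + 1) = 13.6.
Rank 13 is 495 and rank 14 is 498.
Interpolate: 495 + 0.6·(498 − 495) = 495 + 0.6·3 = 496.8.

496.80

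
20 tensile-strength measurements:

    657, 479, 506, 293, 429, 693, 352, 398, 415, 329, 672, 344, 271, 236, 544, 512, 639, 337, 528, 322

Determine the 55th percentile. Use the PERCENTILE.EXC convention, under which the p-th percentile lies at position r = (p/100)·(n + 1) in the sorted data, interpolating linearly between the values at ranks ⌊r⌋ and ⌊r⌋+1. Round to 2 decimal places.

Sorted: 236, 271, 293, 322, 329, 337, 344, 352, 398, 415, 429, 479, 506, 512, 528, 544, 639, 657, 672, 693.
n = 20.
r = (55/100)·(20 + 1) = 11.55.
Rank 11 is 429 and rank 12 is 479.
Interpolate: 429 + 0.55·(479 − 429) = 429 + 0.55·50 = 456.5.

456.50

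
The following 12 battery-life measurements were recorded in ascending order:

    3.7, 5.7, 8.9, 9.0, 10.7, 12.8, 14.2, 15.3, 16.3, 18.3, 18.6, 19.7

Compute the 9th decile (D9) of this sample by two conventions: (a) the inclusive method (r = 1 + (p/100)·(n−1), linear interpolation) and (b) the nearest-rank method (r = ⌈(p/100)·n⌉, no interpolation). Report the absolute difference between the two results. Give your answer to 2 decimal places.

n = 12.
(a) r = 10.9; between ranks 10 (18.3) and 11 (18.6): 18.57.
(b) the nearest-rank method: rank 11 → 18.6.
|18.57 − 18.6| = 0.03.

0.03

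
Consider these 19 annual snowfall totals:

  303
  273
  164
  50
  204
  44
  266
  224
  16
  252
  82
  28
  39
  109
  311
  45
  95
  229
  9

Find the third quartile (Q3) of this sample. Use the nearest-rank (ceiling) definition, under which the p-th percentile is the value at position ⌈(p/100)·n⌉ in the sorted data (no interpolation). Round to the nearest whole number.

252

Sorted: 9, 16, 28, 39, 44, 45, 50, 82, 95, 109, 164, 204, 224, 229, 252, 266, 273, 303, 311.
n = 19.
Position = ⌈75/100 · 19⌉ = ⌈14.25⌉ = 15.
The value at rank 15 is 252.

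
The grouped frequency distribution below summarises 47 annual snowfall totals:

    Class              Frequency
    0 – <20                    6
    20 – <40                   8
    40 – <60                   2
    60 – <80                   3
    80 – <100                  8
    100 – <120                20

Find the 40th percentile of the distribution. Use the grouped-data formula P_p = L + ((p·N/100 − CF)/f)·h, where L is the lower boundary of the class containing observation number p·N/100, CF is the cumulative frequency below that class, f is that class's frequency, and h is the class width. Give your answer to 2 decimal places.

N = 47; target position k = 40/100 · 47 = 18.8.
Cumulative frequencies: 6, 14, 16, 19, 27, 47.
Observation 18.8 falls in the class 60 – <80.
L = 60, CF = 16, f = 3, h = 20.
P40 = 60 + ((18.8 − 16)/3)·20 = 60 + 18.6667 = 78.6667.

78.67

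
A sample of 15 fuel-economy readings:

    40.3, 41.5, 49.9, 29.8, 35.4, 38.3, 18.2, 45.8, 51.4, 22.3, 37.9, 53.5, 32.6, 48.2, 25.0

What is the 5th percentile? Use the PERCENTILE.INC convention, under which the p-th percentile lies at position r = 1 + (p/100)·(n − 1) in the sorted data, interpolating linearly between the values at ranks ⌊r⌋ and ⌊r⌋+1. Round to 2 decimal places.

21.07

Sorted: 18.2, 22.3, 25.0, 29.8, 32.6, 35.4, 37.9, 38.3, 40.3, 41.5, 45.8, 48.2, 49.9, 51.4, 53.5.
n = 15.
r = 1 + (5/100)·(15 − 1) = 1 + 0.7 = 1.7.
Rank 1 is 18.2 and rank 2 is 22.3.
Interpolate: 18.2 + 0.7·(22.3 − 18.2) = 18.2 + 0.7·4.1 = 21.07.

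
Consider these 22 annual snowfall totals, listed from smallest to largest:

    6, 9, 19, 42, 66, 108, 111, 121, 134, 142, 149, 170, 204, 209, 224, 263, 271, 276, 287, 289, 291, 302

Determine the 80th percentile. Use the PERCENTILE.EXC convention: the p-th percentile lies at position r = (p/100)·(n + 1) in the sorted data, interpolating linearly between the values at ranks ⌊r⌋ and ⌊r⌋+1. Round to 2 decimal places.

n = 22.
r = (80/100)·(22 + 1) = 18.4.
Rank 18 is 276 and rank 19 is 287.
Interpolate: 276 + 0.4·(287 − 276) = 276 + 0.4·11 = 280.4.

280.40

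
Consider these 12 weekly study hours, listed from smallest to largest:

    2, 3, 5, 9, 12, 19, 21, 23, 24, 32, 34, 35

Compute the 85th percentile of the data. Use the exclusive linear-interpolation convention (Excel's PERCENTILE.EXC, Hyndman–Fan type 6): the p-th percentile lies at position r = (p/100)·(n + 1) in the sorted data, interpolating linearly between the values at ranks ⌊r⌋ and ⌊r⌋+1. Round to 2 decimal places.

34.05

n = 12.
r = (85/100)·(12 + 1) = 11.05.
Rank 11 is 34 and rank 12 is 35.
Interpolate: 34 + 0.05·(35 − 34) = 34 + 0.05·1 = 34.05.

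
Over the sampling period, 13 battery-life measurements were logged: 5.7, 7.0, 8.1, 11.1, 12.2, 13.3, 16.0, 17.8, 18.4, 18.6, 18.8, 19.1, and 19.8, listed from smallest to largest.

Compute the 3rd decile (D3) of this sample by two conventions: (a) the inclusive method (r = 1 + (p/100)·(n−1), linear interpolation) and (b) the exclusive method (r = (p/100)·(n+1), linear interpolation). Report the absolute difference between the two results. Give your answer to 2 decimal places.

n = 13.
(a) r = 4.6; between ranks 4 (11.1) and 5 (12.2): 11.76.
(b) r = 4.2; between ranks 4 (11.1) and 5 (12.2): 11.32.
|11.76 − 11.32| = 0.44.

0.44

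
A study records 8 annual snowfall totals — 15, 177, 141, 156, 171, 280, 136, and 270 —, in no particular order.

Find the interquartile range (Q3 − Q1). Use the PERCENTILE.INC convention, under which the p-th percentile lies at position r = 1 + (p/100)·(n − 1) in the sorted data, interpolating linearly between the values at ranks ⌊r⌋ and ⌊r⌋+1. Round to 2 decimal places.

Sorted: 15, 136, 141, 156, 171, 177, 270, 280.
n = 8.
P25: r = 2.75; ranks 2–3 are 136, 141; interpolating gives 139.75.
P75: r = 6.25; ranks 6–7 are 177, 270; interpolating gives 200.25.
Difference: 200.25 − 139.75 = 60.5.

60.50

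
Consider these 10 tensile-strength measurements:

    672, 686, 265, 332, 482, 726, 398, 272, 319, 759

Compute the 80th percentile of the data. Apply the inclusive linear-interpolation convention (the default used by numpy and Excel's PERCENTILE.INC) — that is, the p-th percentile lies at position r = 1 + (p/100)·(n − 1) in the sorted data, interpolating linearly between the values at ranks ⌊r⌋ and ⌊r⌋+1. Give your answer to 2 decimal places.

694.00

Sorted: 265, 272, 319, 332, 398, 482, 672, 686, 726, 759.
n = 10.
r = 1 + (80/100)·(10 − 1) = 1 + 7.2 = 8.2.
Rank 8 is 686 and rank 9 is 726.
Interpolate: 686 + 0.2·(726 − 686) = 686 + 0.2·40 = 694.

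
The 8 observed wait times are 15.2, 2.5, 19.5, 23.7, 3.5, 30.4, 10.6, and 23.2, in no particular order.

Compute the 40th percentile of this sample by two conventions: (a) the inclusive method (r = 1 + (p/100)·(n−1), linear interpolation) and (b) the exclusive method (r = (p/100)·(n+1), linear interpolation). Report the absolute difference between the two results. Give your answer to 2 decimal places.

0.92

Sorted: 2.5, 3.5, 10.6, 15.2, 19.5, 23.2, 23.7, 30.4.
n = 8.
(a) r = 3.8; between ranks 3 (10.6) and 4 (15.2): 14.28.
(b) r = 3.6; between ranks 3 (10.6) and 4 (15.2): 13.36.
|14.28 − 13.36| = 0.92.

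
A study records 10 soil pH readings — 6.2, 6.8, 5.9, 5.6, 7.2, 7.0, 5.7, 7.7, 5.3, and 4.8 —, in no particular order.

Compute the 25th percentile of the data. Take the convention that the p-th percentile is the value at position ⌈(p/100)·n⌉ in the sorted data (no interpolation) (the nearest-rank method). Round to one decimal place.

Sorted: 4.8, 5.3, 5.6, 5.7, 5.9, 6.2, 6.8, 7.0, 7.2, 7.7.
n = 10.
Position = ⌈25/100 · 10⌉ = ⌈2.5⌉ = 3.
The value at rank 3 is 5.6.

5.6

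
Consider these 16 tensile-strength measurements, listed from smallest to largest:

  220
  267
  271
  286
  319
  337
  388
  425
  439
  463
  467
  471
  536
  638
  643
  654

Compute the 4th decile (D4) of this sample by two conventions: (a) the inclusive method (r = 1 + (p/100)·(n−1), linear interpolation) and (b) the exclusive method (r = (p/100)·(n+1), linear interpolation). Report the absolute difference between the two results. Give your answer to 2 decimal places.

10.20

n = 16.
(a) r = 7 → value at rank 7 = 388.
(b) r = 6.8; between ranks 6 (337) and 7 (388): 377.8.
|388 − 377.8| = 10.2.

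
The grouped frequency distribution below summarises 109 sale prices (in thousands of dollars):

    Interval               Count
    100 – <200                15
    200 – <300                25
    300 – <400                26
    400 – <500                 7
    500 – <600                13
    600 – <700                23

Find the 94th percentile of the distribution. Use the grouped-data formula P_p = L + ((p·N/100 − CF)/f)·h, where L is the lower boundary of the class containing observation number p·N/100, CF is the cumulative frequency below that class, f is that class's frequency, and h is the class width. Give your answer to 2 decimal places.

N = 109; target position k = 94/100 · 109 = 102.46.
Cumulative frequencies: 15, 40, 66, 73, 86, 109.
Observation 102.46 falls in the class 600 – <700.
L = 600, CF = 86, f = 23, h = 100.
P94 = 600 + ((102.46 − 86)/23)·100 = 600 + 71.5652 = 671.565.

671.57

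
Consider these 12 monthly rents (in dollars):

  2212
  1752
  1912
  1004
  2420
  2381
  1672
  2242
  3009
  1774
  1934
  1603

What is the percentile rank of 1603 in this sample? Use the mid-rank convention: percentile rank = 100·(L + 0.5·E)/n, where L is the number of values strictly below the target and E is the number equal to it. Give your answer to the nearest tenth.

Sorted: 1004, 1603, 1672, 1752, 1774, 1912, 1934, 2212, 2242, 2381, 2420, 3009.
Count below 1603: L = 1; count equal: E = 1; n = 12.
Percentile rank = 100·(1 + 0.5·1)/12 = 100·1.5/12 = 12.5.

12.5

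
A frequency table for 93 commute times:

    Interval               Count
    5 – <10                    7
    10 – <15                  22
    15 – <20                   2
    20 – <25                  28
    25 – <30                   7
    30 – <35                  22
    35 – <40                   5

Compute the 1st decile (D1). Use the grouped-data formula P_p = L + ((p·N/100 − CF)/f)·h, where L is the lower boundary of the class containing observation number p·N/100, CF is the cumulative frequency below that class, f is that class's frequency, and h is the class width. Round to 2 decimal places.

10.52

N = 93; target position k = 10/100 · 93 = 9.3.
Cumulative frequencies: 7, 29, 31, 59, 66, 88, 93.
Observation 9.3 falls in the class 10 – <15.
L = 10, CF = 7, f = 22, h = 5.
P10 = 10 + ((9.3 − 7)/22)·5 = 10 + 0.522727 = 10.5227.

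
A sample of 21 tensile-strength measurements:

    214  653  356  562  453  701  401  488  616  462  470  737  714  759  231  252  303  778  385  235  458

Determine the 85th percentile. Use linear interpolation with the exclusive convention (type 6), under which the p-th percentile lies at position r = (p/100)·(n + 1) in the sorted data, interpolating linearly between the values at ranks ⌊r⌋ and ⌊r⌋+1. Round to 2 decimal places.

730.10

Sorted: 214, 231, 235, 252, 303, 356, 385, 401, 453, 458, 462, 470, 488, 562, 616, 653, 701, 714, 737, 759, 778.
n = 21.
r = (85/100)·(21 + 1) = 18.7.
Rank 18 is 714 and rank 19 is 737.
Interpolate: 714 + 0.7·(737 − 714) = 714 + 0.7·23 = 730.1.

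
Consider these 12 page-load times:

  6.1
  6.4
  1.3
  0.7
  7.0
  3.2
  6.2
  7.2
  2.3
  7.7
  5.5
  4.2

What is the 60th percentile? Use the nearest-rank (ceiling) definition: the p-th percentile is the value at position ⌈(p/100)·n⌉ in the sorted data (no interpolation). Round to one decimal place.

Sorted: 0.7, 1.3, 2.3, 3.2, 4.2, 5.5, 6.1, 6.2, 6.4, 7.0, 7.2, 7.7.
n = 12.
Position = ⌈60/100 · 12⌉ = ⌈7.2⌉ = 8.
The value at rank 8 is 6.2.

6.2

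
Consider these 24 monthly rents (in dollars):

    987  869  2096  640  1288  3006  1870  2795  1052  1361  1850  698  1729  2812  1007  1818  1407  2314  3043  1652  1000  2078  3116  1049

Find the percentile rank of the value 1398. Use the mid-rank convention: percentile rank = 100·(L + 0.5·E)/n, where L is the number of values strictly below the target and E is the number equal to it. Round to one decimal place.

41.7

Sorted: 640, 698, 869, 987, 1000, 1007, 1049, 1052, 1288, 1361, 1407, 1652, 1729, 1818, 1850, 1870, 2078, 2096, 2314, 2795, 2812, 3006, 3043, 3116.
Count below 1398: L = 10; count equal: E = 0; n = 24.
Percentile rank = 100·(10 + 0.5·0)/24 = 100·10/24 = 41.67.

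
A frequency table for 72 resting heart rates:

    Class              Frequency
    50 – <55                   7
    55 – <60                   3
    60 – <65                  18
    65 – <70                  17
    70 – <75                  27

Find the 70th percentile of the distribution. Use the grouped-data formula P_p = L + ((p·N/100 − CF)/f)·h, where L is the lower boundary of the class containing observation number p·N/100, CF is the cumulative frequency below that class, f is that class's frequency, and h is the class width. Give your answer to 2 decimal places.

N = 72; target position k = 70/100 · 72 = 50.4.
Cumulative frequencies: 7, 10, 28, 45, 72.
Observation 50.4 falls in the class 70 – <75.
L = 70, CF = 45, f = 27, h = 5.
P70 = 70 + ((50.4 − 45)/27)·5 = 70 + 1 = 71.

71.00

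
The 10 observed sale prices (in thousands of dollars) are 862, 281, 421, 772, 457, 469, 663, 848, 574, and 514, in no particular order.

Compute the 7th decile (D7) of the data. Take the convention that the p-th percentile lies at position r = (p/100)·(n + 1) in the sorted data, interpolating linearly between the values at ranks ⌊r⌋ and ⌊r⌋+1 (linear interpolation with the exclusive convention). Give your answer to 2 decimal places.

Sorted: 281, 421, 457, 469, 514, 574, 663, 772, 848, 862.
n = 10.
r = (70/100)·(10 + 1) = 7.7.
Rank 7 is 663 and rank 8 is 772.
Interpolate: 663 + 0.7·(772 − 663) = 663 + 0.7·109 = 739.3.

739.30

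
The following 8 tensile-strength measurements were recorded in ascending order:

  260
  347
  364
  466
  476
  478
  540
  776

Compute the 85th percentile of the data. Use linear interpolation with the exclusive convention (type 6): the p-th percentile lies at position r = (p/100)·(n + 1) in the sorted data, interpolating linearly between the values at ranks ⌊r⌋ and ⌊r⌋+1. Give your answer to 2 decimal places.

693.40

n = 8.
r = (85/100)·(8 + 1) = 7.65.
Rank 7 is 540 and rank 8 is 776.
Interpolate: 540 + 0.65·(776 − 540) = 540 + 0.65·236 = 693.4.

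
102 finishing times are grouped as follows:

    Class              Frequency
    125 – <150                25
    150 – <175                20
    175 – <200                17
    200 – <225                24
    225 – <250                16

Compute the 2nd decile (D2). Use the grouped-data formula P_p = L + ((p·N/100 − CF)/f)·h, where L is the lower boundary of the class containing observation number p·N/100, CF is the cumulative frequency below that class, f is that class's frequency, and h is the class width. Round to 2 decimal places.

N = 102; target position k = 20/100 · 102 = 20.4.
Cumulative frequencies: 25, 45, 62, 86, 102.
Observation 20.4 falls in the class 125 – <150.
L = 125, CF = 0, f = 25, h = 25.
P20 = 125 + ((20.4 − 0)/25)·25 = 125 + 20.4 = 145.4.

145.40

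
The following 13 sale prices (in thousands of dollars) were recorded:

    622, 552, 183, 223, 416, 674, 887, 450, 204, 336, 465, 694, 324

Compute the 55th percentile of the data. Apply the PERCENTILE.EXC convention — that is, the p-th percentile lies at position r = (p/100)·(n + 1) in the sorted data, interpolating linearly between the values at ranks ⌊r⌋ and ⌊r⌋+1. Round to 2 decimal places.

Sorted: 183, 204, 223, 324, 336, 416, 450, 465, 552, 622, 674, 694, 887.
n = 13.
r = (55/100)·(13 + 1) = 7.7.
Rank 7 is 450 and rank 8 is 465.
Interpolate: 450 + 0.7·(465 − 450) = 450 + 0.7·15 = 460.5.

460.50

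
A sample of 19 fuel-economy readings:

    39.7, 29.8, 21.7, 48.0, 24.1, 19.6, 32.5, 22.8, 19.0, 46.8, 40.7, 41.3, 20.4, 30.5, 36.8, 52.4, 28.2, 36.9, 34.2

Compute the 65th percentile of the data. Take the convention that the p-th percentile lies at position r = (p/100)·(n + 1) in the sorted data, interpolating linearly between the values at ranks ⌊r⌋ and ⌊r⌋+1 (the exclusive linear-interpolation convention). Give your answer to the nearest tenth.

36.9

Sorted: 19.0, 19.6, 20.4, 21.7, 22.8, 24.1, 28.2, 29.8, 30.5, 32.5, 34.2, 36.8, 36.9, 39.7, 40.7, 41.3, 46.8, 48.0, 52.4.
n = 19.
r = (65/100)·(19 + 1) = 13.
r is an integer, so P65 is the value at rank 13: 36.9.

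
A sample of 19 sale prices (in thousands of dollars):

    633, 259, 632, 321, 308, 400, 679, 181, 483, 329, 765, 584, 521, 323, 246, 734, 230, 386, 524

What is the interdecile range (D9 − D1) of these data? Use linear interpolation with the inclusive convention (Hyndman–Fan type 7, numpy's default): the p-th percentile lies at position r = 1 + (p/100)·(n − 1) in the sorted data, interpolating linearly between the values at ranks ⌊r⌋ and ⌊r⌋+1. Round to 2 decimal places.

Sorted: 181, 230, 246, 259, 308, 321, 323, 329, 386, 400, 483, 521, 524, 584, 632, 633, 679, 734, 765.
n = 19.
P10: r = 2.8; ranks 2–3 are 230, 246; interpolating gives 242.8.
P90: r = 17.2; ranks 17–18 are 679, 734; interpolating gives 690.
Difference: 690 − 242.8 = 447.2.

447.20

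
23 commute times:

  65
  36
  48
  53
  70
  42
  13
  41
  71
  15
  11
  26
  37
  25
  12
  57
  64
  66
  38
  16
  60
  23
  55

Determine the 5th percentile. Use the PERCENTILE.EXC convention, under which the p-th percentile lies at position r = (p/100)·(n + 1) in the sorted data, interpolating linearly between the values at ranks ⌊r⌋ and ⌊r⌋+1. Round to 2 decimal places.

11.20

Sorted: 11, 12, 13, 15, 16, 23, 25, 26, 36, 37, 38, 41, 42, 48, 53, 55, 57, 60, 64, 65, 66, 70, 71.
n = 23.
r = (5/100)·(23 + 1) = 1.2.
Rank 1 is 11 and rank 2 is 12.
Interpolate: 11 + 0.2·(12 − 11) = 11 + 0.2·1 = 11.2.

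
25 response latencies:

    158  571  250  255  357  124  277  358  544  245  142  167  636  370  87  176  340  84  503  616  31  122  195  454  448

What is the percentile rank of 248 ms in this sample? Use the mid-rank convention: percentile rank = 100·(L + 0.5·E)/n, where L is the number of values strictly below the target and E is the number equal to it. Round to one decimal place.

44.0

Sorted: 31, 84, 87, 122, 124, 142, 158, 167, 176, 195, 245, 250, 255, 277, 340, 357, 358, 370, 448, 454, 503, 544, 571, 616, 636.
Count below 248: L = 11; count equal: E = 0; n = 25.
Percentile rank = 100·(11 + 0.5·0)/25 = 100·11/25 = 44.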